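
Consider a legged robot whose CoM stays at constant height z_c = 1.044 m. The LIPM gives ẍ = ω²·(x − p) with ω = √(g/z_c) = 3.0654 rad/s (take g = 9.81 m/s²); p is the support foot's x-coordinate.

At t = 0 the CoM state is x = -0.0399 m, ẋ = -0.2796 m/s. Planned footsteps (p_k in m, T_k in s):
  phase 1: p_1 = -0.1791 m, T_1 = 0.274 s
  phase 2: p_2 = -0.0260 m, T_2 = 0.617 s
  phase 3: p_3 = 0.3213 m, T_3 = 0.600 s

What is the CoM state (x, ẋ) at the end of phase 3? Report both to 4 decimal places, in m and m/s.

phase 1: p=-0.1791, T=0.274, ωT=0.839920, cosh=1.373963, sinh=0.942218; start (x,ẋ)=(-0.039900, -0.279600) → end (x,ẋ)=(-0.073786, 0.017888)
phase 2: p=-0.0260, T=0.617, ωT=1.891352, cosh=3.389595, sinh=3.238728; start (x,ẋ)=(-0.073786, 0.017888) → end (x,ẋ)=(-0.169074, -0.413782)
phase 3: p=0.3213, T=0.600, ωT=1.839240, cosh=3.225346, sinh=3.066408; start (x,ẋ)=(-0.169074, -0.413782) → end (x,ẋ)=(-1.674246, -5.943997)

x = -1.6742, ẋ = -5.9440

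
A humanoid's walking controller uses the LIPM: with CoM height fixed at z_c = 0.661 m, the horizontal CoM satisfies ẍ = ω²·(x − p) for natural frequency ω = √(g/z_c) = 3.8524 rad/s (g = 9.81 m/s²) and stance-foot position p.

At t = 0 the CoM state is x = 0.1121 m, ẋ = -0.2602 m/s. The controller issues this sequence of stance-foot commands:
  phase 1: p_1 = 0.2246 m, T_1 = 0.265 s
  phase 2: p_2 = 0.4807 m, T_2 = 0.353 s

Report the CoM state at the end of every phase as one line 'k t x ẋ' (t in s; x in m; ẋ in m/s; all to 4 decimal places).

1 0.2650 -0.0334 -0.9314
2 0.6180 -1.0265 -5.5372

phase 1: p=0.2246, T=0.265, ωT=1.020886, cosh=1.567964, sinh=1.207689; start (x,ẋ)=(0.112100, -0.260200) → end (x,ẋ)=(-0.033366, -0.931391)
phase 2: p=0.4807, T=0.353, ωT=1.359897, cosh=2.076240, sinh=1.819553; start (x,ẋ)=(-0.033366, -0.931391) → end (x,ẋ)=(-1.026536, -5.537211)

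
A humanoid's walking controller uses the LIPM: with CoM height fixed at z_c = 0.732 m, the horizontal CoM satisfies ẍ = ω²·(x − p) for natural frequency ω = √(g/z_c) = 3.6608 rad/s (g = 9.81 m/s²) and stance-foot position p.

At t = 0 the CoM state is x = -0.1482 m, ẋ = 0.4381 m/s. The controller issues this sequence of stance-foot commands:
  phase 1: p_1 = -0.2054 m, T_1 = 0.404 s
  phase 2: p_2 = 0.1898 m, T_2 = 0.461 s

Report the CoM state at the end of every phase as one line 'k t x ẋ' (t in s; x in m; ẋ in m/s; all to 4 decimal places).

1 0.4040 0.1756 1.4468
2 0.8650 1.1819 3.9090

phase 1: p=-0.2054, T=0.404, ωT=1.478963, cosh=2.308134, sinh=2.080260; start (x,ẋ)=(-0.148200, 0.438100) → end (x,ẋ)=(0.175577, 1.446795)
phase 2: p=0.1898, T=0.461, ωT=1.687629, cosh=2.795801, sinh=2.610844; start (x,ẋ)=(0.175577, 1.446795) → end (x,ẋ)=(1.181874, 3.909009)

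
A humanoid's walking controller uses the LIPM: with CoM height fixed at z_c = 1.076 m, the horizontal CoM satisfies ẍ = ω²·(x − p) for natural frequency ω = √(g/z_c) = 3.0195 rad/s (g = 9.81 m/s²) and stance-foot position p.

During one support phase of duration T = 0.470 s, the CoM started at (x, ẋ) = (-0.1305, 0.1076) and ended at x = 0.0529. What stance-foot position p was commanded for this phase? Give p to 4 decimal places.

ωT = 3.0195·0.470 = 1.419165; cosh(ωT) = 2.187792, sinh(ωT) = 1.945876
x(T) = p + (x₀−p)·cosh(ωT) + (ẋ₀/ω)·sinh(ωT) ⇒ p·(1 − cosh) = x(T) − x₀·cosh − (ẋ₀/ω)·sinh
numerator   = 0.0529 − (-0.1305)·2.187792 − (0.1076/3.0195)·1.945876 = 0.269065
denominator = 1 − 2.187792 = -1.187792
p = 0.269065 / -1.187792 = -0.2265

p = -0.2265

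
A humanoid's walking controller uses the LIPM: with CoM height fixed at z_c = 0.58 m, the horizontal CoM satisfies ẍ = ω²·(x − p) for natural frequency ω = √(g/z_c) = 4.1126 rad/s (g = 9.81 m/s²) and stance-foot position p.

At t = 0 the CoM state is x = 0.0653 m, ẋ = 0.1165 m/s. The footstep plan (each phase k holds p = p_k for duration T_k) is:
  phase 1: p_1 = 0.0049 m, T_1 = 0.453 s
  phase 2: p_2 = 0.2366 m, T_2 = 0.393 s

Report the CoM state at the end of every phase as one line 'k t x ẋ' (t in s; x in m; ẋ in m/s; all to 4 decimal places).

1 0.4530 0.2932 1.1653
2 0.8460 1.0698 3.6120

phase 1: p=0.0049, T=0.453, ωT=1.863008, cosh=3.299146, sinh=3.143941; start (x,ẋ)=(0.065300, 0.116500) → end (x,ẋ)=(0.293229, 1.165309)
phase 2: p=0.2366, T=0.393, ωT=1.616252, cosh=2.616414, sinh=2.417772; start (x,ẋ)=(0.293229, 1.165309) → end (x,ẋ)=(1.069842, 3.612007)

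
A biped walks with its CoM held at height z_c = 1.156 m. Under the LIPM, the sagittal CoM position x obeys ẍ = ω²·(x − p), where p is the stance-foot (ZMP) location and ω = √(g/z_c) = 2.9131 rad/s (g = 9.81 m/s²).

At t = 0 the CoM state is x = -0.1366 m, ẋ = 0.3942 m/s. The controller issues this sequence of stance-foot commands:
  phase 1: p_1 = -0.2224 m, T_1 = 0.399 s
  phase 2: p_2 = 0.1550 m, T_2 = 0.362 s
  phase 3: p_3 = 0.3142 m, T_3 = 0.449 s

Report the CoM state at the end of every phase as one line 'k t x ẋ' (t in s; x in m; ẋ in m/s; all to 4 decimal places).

1 0.3990 0.1234 1.0523
2 0.7610 0.5597 1.5775
3 1.2100 1.7296 4.3563

phase 1: p=-0.2224, T=0.399, ωT=1.162327, cosh=1.755061, sinh=1.442303; start (x,ẋ)=(-0.136600, 0.394200) → end (x,ẋ)=(0.123356, 1.052340)
phase 2: p=0.1550, T=0.362, ωT=1.054542, cosh=1.609506, sinh=1.261154; start (x,ẋ)=(0.123356, 1.052340) → end (x,ẋ)=(0.559654, 1.577494)
phase 3: p=0.3142, T=0.449, ωT=1.307982, cosh=1.984533, sinh=1.714168; start (x,ẋ)=(0.559654, 1.577494) → end (x,ẋ)=(1.729563, 4.356274)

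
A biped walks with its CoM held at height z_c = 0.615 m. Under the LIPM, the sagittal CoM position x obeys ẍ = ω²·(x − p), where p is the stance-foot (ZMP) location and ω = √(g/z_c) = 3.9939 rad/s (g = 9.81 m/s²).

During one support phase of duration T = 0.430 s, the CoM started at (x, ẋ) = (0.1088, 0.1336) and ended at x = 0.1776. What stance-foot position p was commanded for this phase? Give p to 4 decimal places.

ωT = 3.9939·0.430 = 1.717377; cosh(ωT) = 2.874718, sinh(ωT) = 2.695181
x(T) = p + (x₀−p)·cosh(ωT) + (ẋ₀/ω)·sinh(ωT) ⇒ p·(1 − cosh) = x(T) − x₀·cosh − (ẋ₀/ω)·sinh
numerator   = 0.1776 − (0.1088)·2.874718 − (0.1336/3.9939)·2.695181 = -0.225326
denominator = 1 − 2.874718 = -1.874718
p = -0.225326 / -1.874718 = 0.1202

p = 0.1202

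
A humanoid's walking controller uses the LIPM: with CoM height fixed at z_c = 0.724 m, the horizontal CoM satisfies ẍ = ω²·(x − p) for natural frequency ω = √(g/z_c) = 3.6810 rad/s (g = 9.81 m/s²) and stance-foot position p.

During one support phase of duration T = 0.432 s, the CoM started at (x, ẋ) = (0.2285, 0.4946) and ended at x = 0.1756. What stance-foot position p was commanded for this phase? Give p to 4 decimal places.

p = 0.4657

ωT = 3.6810·0.432 = 1.590192; cosh(ωT) = 2.554289, sinh(ωT) = 2.350402
x(T) = p + (x₀−p)·cosh(ωT) + (ẋ₀/ω)·sinh(ωT) ⇒ p·(1 − cosh) = x(T) − x₀·cosh − (ẋ₀/ω)·sinh
numerator   = 0.1756 − (0.2285)·2.554289 − (0.4946/3.6810)·2.350402 = -0.723868
denominator = 1 − 2.554289 = -1.554289
p = -0.723868 / -1.554289 = 0.4657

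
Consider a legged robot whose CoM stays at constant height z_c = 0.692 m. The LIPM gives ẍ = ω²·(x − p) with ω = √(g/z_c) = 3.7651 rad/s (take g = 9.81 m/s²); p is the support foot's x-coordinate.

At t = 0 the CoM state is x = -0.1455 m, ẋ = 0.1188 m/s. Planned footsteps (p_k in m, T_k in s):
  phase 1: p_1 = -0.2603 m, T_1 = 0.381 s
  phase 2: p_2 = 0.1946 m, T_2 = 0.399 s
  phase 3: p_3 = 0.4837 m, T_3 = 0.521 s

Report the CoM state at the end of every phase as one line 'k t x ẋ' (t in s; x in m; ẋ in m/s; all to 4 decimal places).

1 0.3810 0.0568 1.1192
2 0.7800 0.5042 1.5305
3 1.3010 1.9748 5.8185

phase 1: p=-0.2603, T=0.381, ωT=1.434503, cosh=2.217896, sinh=1.979663; start (x,ẋ)=(-0.145500, 0.118800) → end (x,ẋ)=(0.056779, 1.119162)
phase 2: p=0.1946, T=0.399, ωT=1.502275, cosh=2.357260, sinh=2.134636; start (x,ẋ)=(0.056779, 1.119162) → end (x,ẋ)=(0.504232, 1.530470)
phase 3: p=0.4837, T=0.521, ωT=1.961617, cosh=3.625724, sinh=3.485093; start (x,ẋ)=(0.504232, 1.530470) → end (x,ẋ)=(1.974795, 5.818482)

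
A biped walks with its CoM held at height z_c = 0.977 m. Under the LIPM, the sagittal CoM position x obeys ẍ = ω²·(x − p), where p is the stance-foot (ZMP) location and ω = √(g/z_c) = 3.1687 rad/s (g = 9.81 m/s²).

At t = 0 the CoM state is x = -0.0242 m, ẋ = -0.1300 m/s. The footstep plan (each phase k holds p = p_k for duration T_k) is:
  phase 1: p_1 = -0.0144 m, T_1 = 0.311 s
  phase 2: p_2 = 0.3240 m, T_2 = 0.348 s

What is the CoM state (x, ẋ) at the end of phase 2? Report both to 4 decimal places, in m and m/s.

phase 1: p=-0.0144, T=0.311, ωT=0.985466, cosh=1.526162, sinh=1.152897; start (x,ẋ)=(-0.024200, -0.130000) → end (x,ẋ)=(-0.076655, -0.234202)
phase 2: p=0.3240, T=0.348, ωT=1.102708, cosh=1.672141, sinh=1.340170; start (x,ẋ)=(-0.076655, -0.234202) → end (x,ẋ)=(-0.445006, -2.093042)

x = -0.4450, ẋ = -2.0930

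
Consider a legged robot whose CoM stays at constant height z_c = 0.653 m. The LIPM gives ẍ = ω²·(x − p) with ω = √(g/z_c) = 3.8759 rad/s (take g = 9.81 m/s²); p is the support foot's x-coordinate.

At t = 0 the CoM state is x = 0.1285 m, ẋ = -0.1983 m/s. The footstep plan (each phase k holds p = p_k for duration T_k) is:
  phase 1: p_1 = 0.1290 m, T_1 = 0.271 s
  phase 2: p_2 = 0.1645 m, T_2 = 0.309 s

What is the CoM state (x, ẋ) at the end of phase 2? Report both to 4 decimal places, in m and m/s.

x = -0.1416, ẋ = -1.1655

phase 1: p=0.1290, T=0.271, ωT=1.050369, cosh=1.604257, sinh=1.254448; start (x,ẋ)=(0.128500, -0.198300) → end (x,ẋ)=(0.064017, -0.320555)
phase 2: p=0.1645, T=0.309, ωT=1.197653, cosh=1.807118, sinh=1.505216; start (x,ẋ)=(0.064017, -0.320555) → end (x,ẋ)=(-0.141572, -1.165503)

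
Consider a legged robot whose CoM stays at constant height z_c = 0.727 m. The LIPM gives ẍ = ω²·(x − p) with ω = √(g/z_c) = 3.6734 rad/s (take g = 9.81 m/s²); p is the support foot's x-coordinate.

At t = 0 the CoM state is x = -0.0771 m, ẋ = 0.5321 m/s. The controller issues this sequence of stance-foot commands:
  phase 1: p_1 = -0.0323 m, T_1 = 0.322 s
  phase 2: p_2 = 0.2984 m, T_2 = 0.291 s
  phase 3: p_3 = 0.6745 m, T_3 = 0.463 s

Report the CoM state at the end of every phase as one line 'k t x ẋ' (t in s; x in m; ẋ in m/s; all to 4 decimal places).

phase 1: p=-0.0323, T=0.322, ωT=1.182835, cosh=1.785011, sinh=1.478602; start (x,ẋ)=(-0.077100, 0.532100) → end (x,ẋ)=(0.101910, 0.706473)
phase 2: p=0.2984, T=0.291, ωT=1.068959, cosh=1.627856, sinh=1.284491; start (x,ẋ)=(0.101910, 0.706473) → end (x,ẋ)=(0.225578, 0.222910)
phase 3: p=0.6745, T=0.463, ωT=1.700784, cosh=2.830391, sinh=2.647851; start (x,ẋ)=(0.225578, 0.222910) → end (x,ẋ)=(-0.435448, -3.735570)

1 0.3220 0.1019 0.7065
2 0.6130 0.2256 0.2229
3 1.0760 -0.4354 -3.7356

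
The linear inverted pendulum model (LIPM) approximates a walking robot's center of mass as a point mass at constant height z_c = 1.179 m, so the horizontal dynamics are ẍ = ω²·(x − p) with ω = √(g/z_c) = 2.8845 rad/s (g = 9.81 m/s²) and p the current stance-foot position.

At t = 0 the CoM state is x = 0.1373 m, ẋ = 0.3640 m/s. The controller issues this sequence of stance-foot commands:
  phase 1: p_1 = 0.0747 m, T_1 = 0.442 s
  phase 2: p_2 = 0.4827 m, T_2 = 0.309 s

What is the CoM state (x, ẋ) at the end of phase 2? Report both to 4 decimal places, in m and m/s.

phase 1: p=0.0747, T=0.442, ωT=1.274949, cosh=1.928982, sinh=1.649537; start (x,ẋ)=(0.137300, 0.364000) → end (x,ẋ)=(0.403612, 1.000006)
phase 2: p=0.4827, T=0.309, ωT=0.891311, cosh=1.424220, sinh=1.014103; start (x,ẋ)=(0.403612, 1.000006) → end (x,ẋ)=(0.721633, 1.192883)

x = 0.7216, ẋ = 1.1929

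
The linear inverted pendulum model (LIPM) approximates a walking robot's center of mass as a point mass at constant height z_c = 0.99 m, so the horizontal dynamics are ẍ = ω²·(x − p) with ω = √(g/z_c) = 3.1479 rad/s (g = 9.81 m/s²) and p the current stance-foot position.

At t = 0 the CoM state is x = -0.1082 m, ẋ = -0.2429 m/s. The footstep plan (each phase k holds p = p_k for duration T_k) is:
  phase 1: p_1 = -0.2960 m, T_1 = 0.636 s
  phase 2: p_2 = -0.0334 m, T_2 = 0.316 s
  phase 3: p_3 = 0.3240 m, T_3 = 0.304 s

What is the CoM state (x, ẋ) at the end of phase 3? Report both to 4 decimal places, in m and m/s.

x = 1.7334, ẋ = 4.9700

phase 1: p=-0.2960, T=0.636, ωT=2.002064, cosh=3.769691, sinh=3.634635; start (x,ẋ)=(-0.108200, -0.242900) → end (x,ẋ)=(0.131490, 1.233050)
phase 2: p=-0.0334, T=0.316, ωT=0.994736, cosh=1.536916, sinh=1.167095; start (x,ẋ)=(0.131490, 1.233050) → end (x,ẋ)=(0.677180, 2.500884)
phase 3: p=0.3240, T=0.304, ωT=0.956962, cosh=1.493916, sinh=1.109858; start (x,ẋ)=(0.677180, 2.500884) → end (x,ẋ)=(1.733360, 4.970022)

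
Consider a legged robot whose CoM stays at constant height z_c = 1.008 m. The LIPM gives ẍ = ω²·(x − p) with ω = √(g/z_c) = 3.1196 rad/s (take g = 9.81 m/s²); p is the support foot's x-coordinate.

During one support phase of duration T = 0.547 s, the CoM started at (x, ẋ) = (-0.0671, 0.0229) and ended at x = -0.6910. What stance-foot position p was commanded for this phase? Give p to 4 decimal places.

ωT = 3.1196·0.547 = 1.706421; cosh(ωT) = 2.845362, sinh(ωT) = 2.663848
x(T) = p + (x₀−p)·cosh(ωT) + (ẋ₀/ω)·sinh(ωT) ⇒ p·(1 − cosh) = x(T) − x₀·cosh − (ẋ₀/ω)·sinh
numerator   = -0.6910 − (-0.0671)·2.845362 − (0.0229/3.1196)·2.663848 = -0.519631
denominator = 1 − 2.845362 = -1.845362
p = -0.519631 / -1.845362 = 0.2816

p = 0.2816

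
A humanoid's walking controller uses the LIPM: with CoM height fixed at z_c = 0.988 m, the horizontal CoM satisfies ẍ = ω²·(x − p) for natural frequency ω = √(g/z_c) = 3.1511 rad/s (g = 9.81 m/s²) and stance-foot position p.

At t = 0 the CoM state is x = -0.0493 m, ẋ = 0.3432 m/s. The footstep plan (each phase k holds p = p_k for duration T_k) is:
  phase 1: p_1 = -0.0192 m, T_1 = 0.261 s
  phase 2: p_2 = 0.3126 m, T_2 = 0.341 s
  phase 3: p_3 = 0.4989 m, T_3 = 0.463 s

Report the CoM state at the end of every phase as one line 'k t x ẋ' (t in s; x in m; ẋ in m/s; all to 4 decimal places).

1 0.2610 0.0400 0.3789
2 0.6020 0.0223 -0.4919
3 1.0650 -0.8990 -4.1703

phase 1: p=-0.0192, T=0.261, ωT=0.822437, cosh=1.357700, sinh=0.918340; start (x,ẋ)=(-0.049300, 0.343200) → end (x,ẋ)=(0.039954, 0.378860)
phase 2: p=0.3126, T=0.341, ωT=1.074525, cosh=1.635031, sinh=1.293571; start (x,ẋ)=(0.039954, 0.378860) → end (x,ẋ)=(0.022342, -0.491906)
phase 3: p=0.4989, T=0.463, ωT=1.458959, cosh=2.266979, sinh=2.034501; start (x,ẋ)=(0.022342, -0.491906) → end (x,ẋ)=(-0.899045, -4.170314)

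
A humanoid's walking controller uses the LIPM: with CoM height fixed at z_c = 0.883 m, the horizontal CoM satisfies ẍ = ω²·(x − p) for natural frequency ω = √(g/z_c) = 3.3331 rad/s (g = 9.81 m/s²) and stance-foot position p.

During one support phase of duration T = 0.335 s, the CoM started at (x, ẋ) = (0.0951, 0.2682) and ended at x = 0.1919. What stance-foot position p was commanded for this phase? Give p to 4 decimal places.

ωT = 3.3331·0.335 = 1.116588; cosh(ωT) = 1.690906, sinh(ωT) = 1.363511
x(T) = p + (x₀−p)·cosh(ωT) + (ẋ₀/ω)·sinh(ωT) ⇒ p·(1 − cosh) = x(T) − x₀·cosh − (ẋ₀/ω)·sinh
numerator   = 0.1919 − (0.0951)·1.690906 − (0.2682/3.3331)·1.363511 = -0.078621
denominator = 1 − 1.690906 = -0.690906
p = -0.078621 / -0.690906 = 0.1138

p = 0.1138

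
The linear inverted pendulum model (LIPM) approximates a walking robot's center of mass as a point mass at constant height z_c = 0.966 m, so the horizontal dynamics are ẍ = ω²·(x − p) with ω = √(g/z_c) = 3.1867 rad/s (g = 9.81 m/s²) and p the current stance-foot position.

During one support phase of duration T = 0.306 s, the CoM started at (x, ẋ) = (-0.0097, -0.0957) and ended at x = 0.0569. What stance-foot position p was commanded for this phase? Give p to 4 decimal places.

p = -0.2056

ωT = 3.1867·0.306 = 0.975130; cosh(ωT) = 1.514328, sinh(ωT) = 1.137185
x(T) = p + (x₀−p)·cosh(ωT) + (ẋ₀/ω)·sinh(ωT) ⇒ p·(1 − cosh) = x(T) − x₀·cosh − (ẋ₀/ω)·sinh
numerator   = 0.0569 − (-0.0097)·1.514328 − (-0.0957/3.1867)·1.137185 = 0.105740
denominator = 1 − 1.514328 = -0.514328
p = 0.105740 / -0.514328 = -0.2056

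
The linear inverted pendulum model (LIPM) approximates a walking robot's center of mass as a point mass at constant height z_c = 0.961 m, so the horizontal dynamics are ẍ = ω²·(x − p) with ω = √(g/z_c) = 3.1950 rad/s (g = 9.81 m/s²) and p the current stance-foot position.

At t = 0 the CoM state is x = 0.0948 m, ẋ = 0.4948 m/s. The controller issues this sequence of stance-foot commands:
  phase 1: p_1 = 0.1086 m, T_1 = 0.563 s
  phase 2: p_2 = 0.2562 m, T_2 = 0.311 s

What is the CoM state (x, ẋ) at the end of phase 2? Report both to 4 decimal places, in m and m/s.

x = 1.1755, ẋ = 3.1448

phase 1: p=0.1086, T=0.563, ωT=1.798785, cosh=3.103901, sinh=2.938401; start (x,ẋ)=(0.094800, 0.494800) → end (x,ẋ)=(0.520827, 1.406253)
phase 2: p=0.2562, T=0.311, ωT=0.993645, cosh=1.535643, sinh=1.165419; start (x,ẋ)=(0.520827, 1.406253) → end (x,ẋ)=(1.175523, 3.144847)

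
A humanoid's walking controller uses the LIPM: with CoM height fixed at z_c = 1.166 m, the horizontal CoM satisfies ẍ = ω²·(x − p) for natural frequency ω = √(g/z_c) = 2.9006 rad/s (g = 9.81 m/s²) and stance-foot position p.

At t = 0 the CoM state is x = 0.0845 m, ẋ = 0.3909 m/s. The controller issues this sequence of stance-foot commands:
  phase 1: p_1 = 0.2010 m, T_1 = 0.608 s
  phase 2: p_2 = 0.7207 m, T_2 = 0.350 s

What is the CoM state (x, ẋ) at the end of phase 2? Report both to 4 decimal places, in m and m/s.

phase 1: p=0.2010, T=0.608, ωT=1.763565, cosh=3.002314, sinh=2.830881; start (x,ẋ)=(0.084500, 0.390900) → end (x,ẋ)=(0.232735, 0.216993)
phase 2: p=0.7207, T=0.350, ωT=1.015210, cosh=1.561135, sinh=1.198808; start (x,ẋ)=(0.232735, 0.216993) → end (x,ẋ)=(0.048603, -1.358028)

x = 0.0486, ẋ = -1.3580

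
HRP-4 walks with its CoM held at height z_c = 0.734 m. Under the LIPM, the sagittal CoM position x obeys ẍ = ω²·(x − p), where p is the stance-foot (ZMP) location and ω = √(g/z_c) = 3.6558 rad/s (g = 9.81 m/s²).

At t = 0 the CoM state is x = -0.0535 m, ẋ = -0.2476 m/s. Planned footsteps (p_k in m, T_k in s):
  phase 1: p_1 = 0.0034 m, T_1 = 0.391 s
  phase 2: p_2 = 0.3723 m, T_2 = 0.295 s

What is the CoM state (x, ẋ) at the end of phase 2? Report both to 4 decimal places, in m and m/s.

x = -0.9974, ẋ = -4.5521

phase 1: p=0.0034, T=0.391, ωT=1.429418, cosh=2.207858, sinh=1.968409; start (x,ẋ)=(-0.053500, -0.247600) → end (x,ẋ)=(-0.255544, -0.956124)
phase 2: p=0.3723, T=0.295, ωT=1.078461, cosh=1.640135, sinh=1.300016; start (x,ẋ)=(-0.255544, -0.956124) → end (x,ẋ)=(-0.997449, -4.552062)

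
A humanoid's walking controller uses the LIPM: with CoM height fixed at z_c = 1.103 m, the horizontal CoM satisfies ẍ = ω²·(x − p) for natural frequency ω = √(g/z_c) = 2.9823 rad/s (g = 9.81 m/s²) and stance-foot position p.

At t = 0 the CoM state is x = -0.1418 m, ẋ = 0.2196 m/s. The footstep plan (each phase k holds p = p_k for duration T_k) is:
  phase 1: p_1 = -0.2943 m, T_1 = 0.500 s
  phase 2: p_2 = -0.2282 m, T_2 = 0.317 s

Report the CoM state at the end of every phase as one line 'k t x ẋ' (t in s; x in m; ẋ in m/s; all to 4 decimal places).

phase 1: p=-0.2943, T=0.500, ωT=1.491150, cosh=2.333657, sinh=2.108544; start (x,ẋ)=(-0.141800, 0.219600) → end (x,ẋ)=(0.216844, 1.471438)
phase 2: p=-0.2282, T=0.317, ωT=0.945389, cosh=1.481172, sinh=1.092643; start (x,ẋ)=(0.216844, 1.471438) → end (x,ẋ)=(0.970087, 3.629669)

1 0.5000 0.2168 1.4714
2 0.8170 0.9701 3.6297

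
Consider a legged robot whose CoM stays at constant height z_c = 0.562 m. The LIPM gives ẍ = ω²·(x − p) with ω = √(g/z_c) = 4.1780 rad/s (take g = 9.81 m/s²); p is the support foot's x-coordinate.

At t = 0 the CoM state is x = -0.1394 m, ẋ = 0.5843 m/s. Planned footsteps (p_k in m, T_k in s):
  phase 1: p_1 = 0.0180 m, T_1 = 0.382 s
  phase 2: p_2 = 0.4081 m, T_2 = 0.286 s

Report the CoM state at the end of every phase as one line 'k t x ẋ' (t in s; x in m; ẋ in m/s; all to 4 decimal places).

1 0.3820 -0.0554 -0.0550
2 0.6680 -0.4474 -3.0045

phase 1: p=0.0180, T=0.382, ωT=1.595996, cosh=2.567973, sinh=2.365267; start (x,ẋ)=(-0.139400, 0.584300) → end (x,ẋ)=(-0.055413, -0.054973)
phase 2: p=0.4081, T=0.286, ωT=1.194908, cosh=1.802993, sinh=1.500261; start (x,ẋ)=(-0.055413, -0.054973) → end (x,ẋ)=(-0.447350, -3.004456)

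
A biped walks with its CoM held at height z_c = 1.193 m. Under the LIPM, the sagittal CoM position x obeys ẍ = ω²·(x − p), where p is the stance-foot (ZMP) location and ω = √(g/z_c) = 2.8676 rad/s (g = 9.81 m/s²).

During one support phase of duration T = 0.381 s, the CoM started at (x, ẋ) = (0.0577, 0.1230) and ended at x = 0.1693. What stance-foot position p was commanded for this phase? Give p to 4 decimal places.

ωT = 2.8676·0.381 = 1.092556; cosh(ωT) = 1.658622, sinh(ωT) = 1.323263
x(T) = p + (x₀−p)·cosh(ωT) + (ẋ₀/ω)·sinh(ωT) ⇒ p·(1 − cosh) = x(T) − x₀·cosh − (ẋ₀/ω)·sinh
numerator   = 0.1693 − (0.0577)·1.658622 − (0.1230/2.8676)·1.323263 = 0.016839
denominator = 1 − 1.658622 = -0.658622
p = 0.016839 / -0.658622 = -0.0256

p = -0.0256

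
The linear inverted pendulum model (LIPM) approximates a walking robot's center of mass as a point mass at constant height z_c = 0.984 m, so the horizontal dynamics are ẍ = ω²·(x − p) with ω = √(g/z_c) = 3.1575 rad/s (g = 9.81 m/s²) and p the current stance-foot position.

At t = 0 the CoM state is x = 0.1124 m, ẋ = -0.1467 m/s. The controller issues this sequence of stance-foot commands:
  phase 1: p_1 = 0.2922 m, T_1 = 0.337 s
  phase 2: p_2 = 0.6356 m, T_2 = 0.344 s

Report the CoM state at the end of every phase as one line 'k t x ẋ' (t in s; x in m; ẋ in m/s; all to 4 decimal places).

phase 1: p=0.2922, T=0.337, ωT=1.064078, cosh=1.621605, sinh=1.276559; start (x,ẋ)=(0.112400, -0.146700) → end (x,ẋ)=(-0.058675, -0.962616)
phase 2: p=0.6356, T=0.344, ωT=1.086180, cosh=1.650219, sinh=1.312715; start (x,ẋ)=(-0.058675, -0.962616) → end (x,ẋ)=(-0.910308, -4.466224)

1 0.3370 -0.0587 -0.9626
2 0.6810 -0.9103 -4.4662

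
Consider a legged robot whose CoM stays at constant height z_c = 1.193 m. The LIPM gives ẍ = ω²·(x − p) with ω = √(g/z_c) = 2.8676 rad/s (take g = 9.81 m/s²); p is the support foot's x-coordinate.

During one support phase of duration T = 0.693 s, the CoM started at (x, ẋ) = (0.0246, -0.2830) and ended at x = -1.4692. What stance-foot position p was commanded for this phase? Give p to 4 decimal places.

ωT = 2.8676·0.693 = 1.987247; cosh(ωT) = 3.716246, sinh(ωT) = 3.579174
x(T) = p + (x₀−p)·cosh(ωT) + (ẋ₀/ω)·sinh(ωT) ⇒ p·(1 − cosh) = x(T) − x₀·cosh − (ẋ₀/ω)·sinh
numerator   = -1.4692 − (0.0246)·3.716246 − (-0.2830/2.8676)·3.579174 = -1.207395
denominator = 1 − 3.716246 = -2.716246
p = -1.207395 / -2.716246 = 0.4445

p = 0.4445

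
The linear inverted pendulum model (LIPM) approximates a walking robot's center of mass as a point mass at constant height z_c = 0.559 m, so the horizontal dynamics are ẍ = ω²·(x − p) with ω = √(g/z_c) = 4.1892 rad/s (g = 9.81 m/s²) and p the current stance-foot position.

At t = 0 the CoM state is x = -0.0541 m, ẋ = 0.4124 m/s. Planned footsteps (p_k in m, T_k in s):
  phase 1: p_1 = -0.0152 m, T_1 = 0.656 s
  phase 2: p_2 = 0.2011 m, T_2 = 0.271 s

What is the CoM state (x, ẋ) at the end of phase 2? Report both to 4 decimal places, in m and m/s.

x = 1.2749, ẋ = 4.8015

phase 1: p=-0.0152, T=0.656, ωT=2.748115, cosh=7.838612, sinh=7.774564; start (x,ẋ)=(-0.054100, 0.412400) → end (x,ẋ)=(0.445234, 1.965702)
phase 2: p=0.2011, T=0.271, ωT=1.135273, cosh=1.716679, sinh=1.395345; start (x,ẋ)=(0.445234, 1.965702) → end (x,ẋ)=(1.274939, 4.801535)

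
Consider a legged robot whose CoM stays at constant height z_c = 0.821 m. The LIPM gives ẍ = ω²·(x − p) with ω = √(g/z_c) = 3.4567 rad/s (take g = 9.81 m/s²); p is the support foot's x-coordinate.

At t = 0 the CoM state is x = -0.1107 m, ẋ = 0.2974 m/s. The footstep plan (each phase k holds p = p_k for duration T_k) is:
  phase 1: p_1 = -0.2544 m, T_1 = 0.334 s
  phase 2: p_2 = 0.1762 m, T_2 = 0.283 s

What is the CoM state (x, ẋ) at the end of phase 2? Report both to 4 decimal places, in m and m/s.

x = 0.4953, ẋ = 1.6391

phase 1: p=-0.2544, T=0.334, ωT=1.154538, cosh=1.743880, sinh=1.428677; start (x,ẋ)=(-0.110700, 0.297400) → end (x,ẋ)=(0.119113, 1.228293)
phase 2: p=0.1762, T=0.283, ωT=0.978246, cosh=1.517879, sinh=1.141909; start (x,ẋ)=(0.119113, 1.228293) → end (x,ẋ)=(0.495311, 1.639064)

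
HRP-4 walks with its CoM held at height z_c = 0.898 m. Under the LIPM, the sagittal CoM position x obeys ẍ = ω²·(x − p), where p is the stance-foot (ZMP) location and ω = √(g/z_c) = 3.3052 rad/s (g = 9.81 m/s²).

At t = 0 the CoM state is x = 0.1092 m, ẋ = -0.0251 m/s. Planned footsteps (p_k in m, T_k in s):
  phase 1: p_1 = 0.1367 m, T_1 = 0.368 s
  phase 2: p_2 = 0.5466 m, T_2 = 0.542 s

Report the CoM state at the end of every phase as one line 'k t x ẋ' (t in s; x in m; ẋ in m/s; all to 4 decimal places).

1 0.3680 0.0745 -0.1860
2 0.9100 -1.0725 -5.1224

phase 1: p=0.1367, T=0.368, ωT=1.216314, cosh=1.835522, sinh=1.539202; start (x,ẋ)=(0.109200, -0.025100) → end (x,ẋ)=(0.074534, -0.185974)
phase 2: p=0.5466, T=0.542, ωT=1.791418, cosh=3.082339, sinh=2.915615; start (x,ẋ)=(0.074534, -0.185974) → end (x,ẋ)=(-1.072520, -5.122387)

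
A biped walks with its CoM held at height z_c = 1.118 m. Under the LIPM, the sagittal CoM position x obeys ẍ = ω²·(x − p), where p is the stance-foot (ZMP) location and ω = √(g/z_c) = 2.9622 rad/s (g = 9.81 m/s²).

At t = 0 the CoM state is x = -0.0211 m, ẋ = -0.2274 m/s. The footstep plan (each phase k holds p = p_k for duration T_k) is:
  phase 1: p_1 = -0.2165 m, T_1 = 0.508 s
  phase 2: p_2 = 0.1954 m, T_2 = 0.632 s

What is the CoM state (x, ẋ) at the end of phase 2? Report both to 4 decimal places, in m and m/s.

phase 1: p=-0.2165, T=0.508, ωT=1.504798, cosh=2.362652, sinh=2.140590; start (x,ẋ)=(-0.021100, -0.227400) → end (x,ẋ)=(0.080835, 0.701736)
phase 2: p=0.1954, T=0.632, ωT=1.872110, cosh=3.327901, sinh=3.174103; start (x,ẋ)=(0.080835, 0.701736) → end (x,ẋ)=(0.566074, 1.258131)

x = 0.5661, ẋ = 1.2581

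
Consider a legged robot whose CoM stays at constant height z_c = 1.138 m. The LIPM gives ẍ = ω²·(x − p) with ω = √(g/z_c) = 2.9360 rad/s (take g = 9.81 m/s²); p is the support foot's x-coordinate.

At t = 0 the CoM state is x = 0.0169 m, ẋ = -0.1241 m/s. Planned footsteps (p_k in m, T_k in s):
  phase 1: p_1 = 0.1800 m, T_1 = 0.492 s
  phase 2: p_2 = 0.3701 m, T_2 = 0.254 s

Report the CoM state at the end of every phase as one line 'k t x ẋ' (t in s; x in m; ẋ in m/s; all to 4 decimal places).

1 0.4920 -0.2696 -1.2364
2 0.7460 -0.7999 -3.1305

phase 1: p=0.1800, T=0.492, ωT=1.444512, cosh=2.237822, sinh=2.001961; start (x,ẋ)=(0.016900, -0.124100) → end (x,ẋ)=(-0.269608, -1.236376)
phase 2: p=0.3701, T=0.254, ωT=0.745744, cosh=1.291195, sinh=0.816814; start (x,ẋ)=(-0.269608, -1.236376) → end (x,ẋ)=(-0.799856, -3.130529)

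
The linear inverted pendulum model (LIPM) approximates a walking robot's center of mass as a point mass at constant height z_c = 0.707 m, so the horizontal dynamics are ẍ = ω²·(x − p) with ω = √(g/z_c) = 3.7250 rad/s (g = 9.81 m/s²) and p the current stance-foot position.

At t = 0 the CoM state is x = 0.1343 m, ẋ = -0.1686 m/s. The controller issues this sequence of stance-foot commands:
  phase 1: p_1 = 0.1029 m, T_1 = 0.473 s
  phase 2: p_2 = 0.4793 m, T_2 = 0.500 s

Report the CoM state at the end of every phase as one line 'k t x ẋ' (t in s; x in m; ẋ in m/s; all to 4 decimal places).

1 0.4730 0.0691 -0.1749
2 0.9730 -1.0208 -5.3778

phase 1: p=0.1029, T=0.473, ωT=1.761925, cosh=2.997676, sinh=2.825962; start (x,ẋ)=(0.134300, -0.168600) → end (x,ẋ)=(0.069119, -0.174870)
phase 2: p=0.4793, T=0.500, ωT=1.862500, cosh=3.297550, sinh=3.142266; start (x,ẋ)=(0.069119, -0.174870) → end (x,ẋ)=(-1.020805, -5.377785)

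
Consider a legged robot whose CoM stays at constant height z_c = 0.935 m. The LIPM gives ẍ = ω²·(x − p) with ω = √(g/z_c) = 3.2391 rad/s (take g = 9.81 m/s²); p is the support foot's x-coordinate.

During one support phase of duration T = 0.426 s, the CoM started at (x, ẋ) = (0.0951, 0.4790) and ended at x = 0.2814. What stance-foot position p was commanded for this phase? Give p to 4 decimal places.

p = 0.1750

ωT = 3.2391·0.426 = 1.379857; cosh(ωT) = 2.112973, sinh(ωT) = 1.861359
x(T) = p + (x₀−p)·cosh(ωT) + (ẋ₀/ω)·sinh(ωT) ⇒ p·(1 − cosh) = x(T) − x₀·cosh − (ẋ₀/ω)·sinh
numerator   = 0.2814 − (0.0951)·2.112973 − (0.4790/3.2391)·1.861359 = -0.194803
denominator = 1 − 2.112973 = -1.112973
p = -0.194803 / -1.112973 = 0.1750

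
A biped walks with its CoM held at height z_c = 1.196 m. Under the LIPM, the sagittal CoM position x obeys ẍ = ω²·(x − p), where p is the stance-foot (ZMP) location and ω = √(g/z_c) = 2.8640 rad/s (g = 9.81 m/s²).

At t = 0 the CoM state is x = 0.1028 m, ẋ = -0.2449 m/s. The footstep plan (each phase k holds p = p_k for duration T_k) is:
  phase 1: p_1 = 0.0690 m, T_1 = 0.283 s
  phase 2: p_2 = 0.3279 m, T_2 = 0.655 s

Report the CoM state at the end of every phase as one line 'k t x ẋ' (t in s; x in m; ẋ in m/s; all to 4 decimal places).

1 0.2830 0.0374 -0.2425
2 0.9380 -0.9123 -3.4616

phase 1: p=0.0690, T=0.283, ωT=0.810512, cosh=1.346845, sinh=0.902214; start (x,ẋ)=(0.102800, -0.244900) → end (x,ẋ)=(0.037375, -0.242505)
phase 2: p=0.3279, T=0.655, ωT=1.875920, cosh=3.340017, sinh=3.186804; start (x,ẋ)=(0.037375, -0.242505) → end (x,ẋ)=(-0.912296, -3.461592)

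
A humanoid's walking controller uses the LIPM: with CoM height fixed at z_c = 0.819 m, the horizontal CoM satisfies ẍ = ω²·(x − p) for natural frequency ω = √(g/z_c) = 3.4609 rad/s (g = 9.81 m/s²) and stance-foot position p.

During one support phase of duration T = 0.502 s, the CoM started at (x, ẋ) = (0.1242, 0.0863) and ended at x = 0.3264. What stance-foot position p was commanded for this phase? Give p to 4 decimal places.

ωT = 3.4609·0.502 = 1.737372; cosh(ωT) = 2.929186, sinh(ωT) = 2.753204
x(T) = p + (x₀−p)·cosh(ωT) + (ẋ₀/ω)·sinh(ωT) ⇒ p·(1 − cosh) = x(T) − x₀·cosh − (ẋ₀/ω)·sinh
numerator   = 0.3264 − (0.1242)·2.929186 − (0.0863/3.4609)·2.753204 = -0.106058
denominator = 1 − 2.929186 = -1.929186
p = -0.106058 / -1.929186 = 0.0550

p = 0.0550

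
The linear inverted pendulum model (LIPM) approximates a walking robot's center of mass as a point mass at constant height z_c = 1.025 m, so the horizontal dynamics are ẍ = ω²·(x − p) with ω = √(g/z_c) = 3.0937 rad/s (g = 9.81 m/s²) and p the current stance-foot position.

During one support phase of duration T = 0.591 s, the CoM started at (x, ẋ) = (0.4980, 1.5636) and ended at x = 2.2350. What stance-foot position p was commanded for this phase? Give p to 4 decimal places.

ωT = 3.0937·0.591 = 1.828377; cosh(ωT) = 3.192225, sinh(ωT) = 3.031551
x(T) = p + (x₀−p)·cosh(ωT) + (ẋ₀/ω)·sinh(ωT) ⇒ p·(1 − cosh) = x(T) − x₀·cosh − (ẋ₀/ω)·sinh
numerator   = 2.2350 − (0.4980)·3.192225 − (1.5636/3.0937)·3.031551 = -0.886917
denominator = 1 − 3.192225 = -2.192225
p = -0.886917 / -2.192225 = 0.4046

p = 0.4046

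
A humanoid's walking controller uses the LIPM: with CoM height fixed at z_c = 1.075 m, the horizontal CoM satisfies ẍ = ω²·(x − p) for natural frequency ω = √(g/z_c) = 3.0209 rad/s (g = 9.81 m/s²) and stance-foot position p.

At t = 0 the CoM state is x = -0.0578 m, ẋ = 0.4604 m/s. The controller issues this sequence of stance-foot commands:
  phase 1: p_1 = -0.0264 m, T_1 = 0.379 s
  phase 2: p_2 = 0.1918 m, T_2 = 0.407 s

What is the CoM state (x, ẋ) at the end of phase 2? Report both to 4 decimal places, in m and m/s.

phase 1: p=-0.0264, T=0.379, ωT=1.144921, cosh=1.730221, sinh=1.411972; start (x,ẋ)=(-0.057800, 0.460400) → end (x,ẋ)=(0.134463, 0.662659)
phase 2: p=0.1918, T=0.407, ωT=1.229506, cosh=1.855989, sinh=1.563552; start (x,ẋ)=(0.134463, 0.662659) → end (x,ẋ)=(0.428360, 0.959065)

x = 0.4284, ẋ = 0.9591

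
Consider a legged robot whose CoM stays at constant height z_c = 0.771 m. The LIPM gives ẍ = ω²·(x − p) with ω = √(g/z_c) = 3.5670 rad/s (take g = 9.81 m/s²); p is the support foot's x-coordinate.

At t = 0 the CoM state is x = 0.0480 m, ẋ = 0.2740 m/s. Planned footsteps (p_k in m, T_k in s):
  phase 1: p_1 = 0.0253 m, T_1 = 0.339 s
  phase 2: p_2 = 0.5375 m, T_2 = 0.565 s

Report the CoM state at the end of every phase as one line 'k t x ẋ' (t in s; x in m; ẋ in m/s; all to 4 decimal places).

1 0.3390 0.1840 0.6235
2 0.9040 -0.1683 -2.2664

phase 1: p=0.0253, T=0.339, ωT=1.209213, cosh=1.824639, sinh=1.526207; start (x,ẋ)=(0.048000, 0.274000) → end (x,ẋ)=(0.183955, 0.623530)
phase 2: p=0.5375, T=0.565, ωT=2.015355, cosh=3.818332, sinh=3.685059; start (x,ẋ)=(0.183955, 0.623530) → end (x,ẋ)=(-0.168284, -2.266363)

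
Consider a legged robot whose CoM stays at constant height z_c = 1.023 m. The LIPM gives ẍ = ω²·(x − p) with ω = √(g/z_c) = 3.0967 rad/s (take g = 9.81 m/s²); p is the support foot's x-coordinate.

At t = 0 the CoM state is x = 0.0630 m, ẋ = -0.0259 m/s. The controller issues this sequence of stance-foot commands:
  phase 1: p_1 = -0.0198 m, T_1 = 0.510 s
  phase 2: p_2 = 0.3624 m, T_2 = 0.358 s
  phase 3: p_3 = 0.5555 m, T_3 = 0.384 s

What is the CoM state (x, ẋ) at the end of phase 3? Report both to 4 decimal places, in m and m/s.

phase 1: p=-0.0198, T=0.510, ωT=1.579317, cosh=2.528878, sinh=2.322763; start (x,ẋ)=(0.063000, -0.025900) → end (x,ẋ)=(0.170164, 0.530074)
phase 2: p=0.3624, T=0.358, ωT=1.108619, cosh=1.680092, sinh=1.350078; start (x,ẋ)=(0.170164, 0.530074) → end (x,ẋ)=(0.270524, 0.086876)
phase 3: p=0.5555, T=0.384, ωT=1.189133, cosh=1.794359, sinh=1.489873; start (x,ẋ)=(0.270524, 0.086876) → end (x,ẋ)=(0.085949, -1.158903)

x = 0.0859, ẋ = -1.1589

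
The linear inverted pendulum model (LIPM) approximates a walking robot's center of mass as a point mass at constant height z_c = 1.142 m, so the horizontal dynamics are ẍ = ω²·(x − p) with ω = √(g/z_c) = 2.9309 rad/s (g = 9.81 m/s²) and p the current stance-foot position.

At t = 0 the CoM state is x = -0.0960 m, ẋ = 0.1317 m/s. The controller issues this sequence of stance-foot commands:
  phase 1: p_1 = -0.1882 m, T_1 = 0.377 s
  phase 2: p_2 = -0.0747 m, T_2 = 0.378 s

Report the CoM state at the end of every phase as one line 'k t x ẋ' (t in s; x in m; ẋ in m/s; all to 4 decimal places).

1 0.3770 0.0266 0.5838
2 0.7550 0.3641 1.3808

phase 1: p=-0.1882, T=0.377, ωT=1.104949, cosh=1.675150, sinh=1.343922; start (x,ẋ)=(-0.096000, 0.131700) → end (x,ẋ)=(0.026638, 0.583784)
phase 2: p=-0.0747, T=0.378, ωT=1.107880, cosh=1.679096, sinh=1.348837; start (x,ẋ)=(0.026638, 0.583784) → end (x,ẋ)=(0.364121, 1.380849)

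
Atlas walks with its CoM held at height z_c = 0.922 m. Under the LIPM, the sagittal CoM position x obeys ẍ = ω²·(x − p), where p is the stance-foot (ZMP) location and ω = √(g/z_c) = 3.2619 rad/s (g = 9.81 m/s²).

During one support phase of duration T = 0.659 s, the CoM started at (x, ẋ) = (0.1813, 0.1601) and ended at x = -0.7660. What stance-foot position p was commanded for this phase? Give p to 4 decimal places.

ωT = 3.2619·0.659 = 2.149592; cosh(ωT) = 4.348945, sinh(ωT) = 4.232413
x(T) = p + (x₀−p)·cosh(ωT) + (ẋ₀/ω)·sinh(ωT) ⇒ p·(1 − cosh) = x(T) − x₀·cosh − (ẋ₀/ω)·sinh
numerator   = -0.7660 − (0.1813)·4.348945 − (0.1601/3.2619)·4.232413 = -1.762198
denominator = 1 − 4.348945 = -3.348945
p = -1.762198 / -3.348945 = 0.5262

p = 0.5262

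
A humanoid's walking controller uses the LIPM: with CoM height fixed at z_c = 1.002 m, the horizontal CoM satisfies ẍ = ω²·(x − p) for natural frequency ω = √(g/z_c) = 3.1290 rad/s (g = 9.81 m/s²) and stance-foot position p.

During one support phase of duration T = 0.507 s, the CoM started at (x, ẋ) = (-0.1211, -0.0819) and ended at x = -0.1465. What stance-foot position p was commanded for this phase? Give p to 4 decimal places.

ωT = 3.1290·0.507 = 1.586403; cosh(ωT) = 2.545401, sinh(ωT) = 2.340741
x(T) = p + (x₀−p)·cosh(ωT) + (ẋ₀/ω)·sinh(ωT) ⇒ p·(1 − cosh) = x(T) − x₀·cosh − (ẋ₀/ω)·sinh
numerator   = -0.1465 − (-0.1211)·2.545401 − (-0.0819/3.1290)·2.340741 = 0.223016
denominator = 1 − 2.545401 = -1.545401
p = 0.223016 / -1.545401 = -0.1443

p = -0.1443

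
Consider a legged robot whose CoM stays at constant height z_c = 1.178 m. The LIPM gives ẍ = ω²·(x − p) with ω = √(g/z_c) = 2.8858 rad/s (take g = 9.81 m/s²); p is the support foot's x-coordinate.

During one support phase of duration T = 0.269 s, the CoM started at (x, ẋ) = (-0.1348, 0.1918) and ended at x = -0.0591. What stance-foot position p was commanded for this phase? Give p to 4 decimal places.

p = -0.1940

ωT = 2.8858·0.269 = 0.776280; cosh(ωT) = 1.316744, sinh(ωT) = 0.856629
x(T) = p + (x₀−p)·cosh(ωT) + (ẋ₀/ω)·sinh(ωT) ⇒ p·(1 − cosh) = x(T) − x₀·cosh − (ẋ₀/ω)·sinh
numerator   = -0.0591 − (-0.1348)·1.316744 − (0.1918/2.8858)·0.856629 = 0.061463
denominator = 1 − 1.316744 = -0.316744
p = 0.061463 / -0.316744 = -0.1940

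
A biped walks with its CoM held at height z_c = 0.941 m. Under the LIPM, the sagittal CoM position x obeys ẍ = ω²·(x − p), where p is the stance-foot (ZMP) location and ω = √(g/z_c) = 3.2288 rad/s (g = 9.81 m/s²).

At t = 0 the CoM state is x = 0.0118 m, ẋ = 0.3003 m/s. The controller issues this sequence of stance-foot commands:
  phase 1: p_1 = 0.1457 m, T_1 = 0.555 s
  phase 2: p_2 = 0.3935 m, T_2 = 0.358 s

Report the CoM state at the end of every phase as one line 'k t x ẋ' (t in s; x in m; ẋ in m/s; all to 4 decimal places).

phase 1: p=0.1457, T=0.555, ωT=1.791984, cosh=3.083988, sinh=2.917359; start (x,ẋ)=(0.011800, 0.300300) → end (x,ẋ)=(0.004088, -0.335159)
phase 2: p=0.3935, T=0.358, ωT=1.155910, cosh=1.745843, sinh=1.431072; start (x,ẋ)=(0.004088, -0.335159) → end (x,ẋ)=(-0.434902, -2.384469)

1 0.5550 0.0041 -0.3352
2 0.9130 -0.4349 -2.3845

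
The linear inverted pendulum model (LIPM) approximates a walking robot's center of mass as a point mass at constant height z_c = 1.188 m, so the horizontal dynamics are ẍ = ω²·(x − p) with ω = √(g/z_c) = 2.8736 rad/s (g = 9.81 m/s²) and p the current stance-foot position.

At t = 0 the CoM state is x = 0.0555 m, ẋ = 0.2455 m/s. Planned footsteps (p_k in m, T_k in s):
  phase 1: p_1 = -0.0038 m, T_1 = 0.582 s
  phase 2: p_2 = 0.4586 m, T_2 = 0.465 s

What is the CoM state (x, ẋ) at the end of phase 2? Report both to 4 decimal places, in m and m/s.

phase 1: p=-0.0038, T=0.582, ωT=1.672435, cosh=2.756454, sinh=2.568665; start (x,ẋ)=(0.055500, 0.245500) → end (x,ẋ)=(0.379106, 1.114422)
phase 2: p=0.4586, T=0.465, ωT=1.336224, cosh=2.033743, sinh=1.770907; start (x,ẋ)=(0.379106, 1.114422) → end (x,ẋ)=(0.983712, 1.861914)

x = 0.9837, ẋ = 1.8619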